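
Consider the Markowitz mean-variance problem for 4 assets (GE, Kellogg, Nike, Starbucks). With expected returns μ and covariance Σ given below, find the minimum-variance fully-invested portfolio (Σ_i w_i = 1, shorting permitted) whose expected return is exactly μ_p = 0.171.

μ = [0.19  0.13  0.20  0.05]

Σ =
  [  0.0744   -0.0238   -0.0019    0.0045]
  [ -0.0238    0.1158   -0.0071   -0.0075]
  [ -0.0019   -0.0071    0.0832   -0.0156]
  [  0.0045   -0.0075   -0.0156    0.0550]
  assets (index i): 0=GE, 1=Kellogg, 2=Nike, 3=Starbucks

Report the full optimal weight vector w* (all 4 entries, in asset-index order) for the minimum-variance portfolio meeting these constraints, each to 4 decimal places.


x=Σ⁻¹μ = [3.1865  2.0759  2.9873  1.7788]
y=Σ⁻¹𝟙 = [17.2022  14.8363  18.1689  23.9509]
a=μᵀx=1.561703  b=𝟙ᵀx=10.028475  c=𝟙ᵀy=74.158341  D=ac−b²=15.243004
λ₁=(c·0.171−b)/D = (74.158341·0.171−10.028475)/15.243004 = 0.174021
λ₂=(a−b·0.171)/D = (1.561703−10.028475·0.171)/15.243004 = -0.010048
w* = 0.174021·x + -0.010048·y:
  w_0 = 0.174021·3.1865 + -0.010048·17.2022 = 0.3817  (GE)
  w_1 = 0.174021·2.0759 + -0.010048·14.8363 = 0.2122  (Kellogg)
  w_2 = 0.174021·2.9873 + -0.010048·18.1689 = 0.3373  (Nike)
  w_3 = 0.174021·1.7788 + -0.010048·23.9509 = 0.0689  (Starbucks)
Σw_i=1.0000  μᵀw=0.1710
σ²=wᵀΣw=λ₁·μ_p+λ₂ = 0.174021·0.171 + -0.010048 = 0.019709 ≈ 0.0197

0.3817  0.2122  0.3373  0.0689


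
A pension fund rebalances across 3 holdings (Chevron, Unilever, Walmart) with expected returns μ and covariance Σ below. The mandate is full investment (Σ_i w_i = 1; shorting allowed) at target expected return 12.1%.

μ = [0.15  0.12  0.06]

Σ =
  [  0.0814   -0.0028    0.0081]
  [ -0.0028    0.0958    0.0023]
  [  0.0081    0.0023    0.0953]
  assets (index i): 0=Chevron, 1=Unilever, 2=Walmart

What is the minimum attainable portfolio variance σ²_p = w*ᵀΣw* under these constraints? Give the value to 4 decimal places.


x=Σ⁻¹μ = [1.8434  1.2959  0.4416]
y=Σ⁻¹𝟙 = [11.7286  10.5593  9.2415]
a=μᵀx=0.458512  b=𝟙ᵀx=3.580903  c=𝟙ᵀy=31.529433  D=ac−b²=1.633742
λ₁=(c·0.121−b)/D = (31.529433·0.121−3.580903)/1.633742 = 0.143326
λ₂=(a−b·0.121)/D = (0.458512−3.580903·0.121)/1.633742 = 0.015438
w* = 0.143326·x + 0.015438·y:
  w_0 = 0.143326·1.8434 + 0.015438·11.7286 = 0.4453  (Chevron)
  w_1 = 0.143326·1.2959 + 0.015438·10.5593 = 0.3488  (Unilever)
  w_2 = 0.143326·0.4416 + 0.015438·9.2415 = 0.2060  (Walmart)
Σw_i=1.0000  μᵀw=0.1210
σ²=wᵀΣw=λ₁·μ_p+λ₂ = 0.143326·0.121 + 0.015438 = 0.032781 ≈ 0.0328

0.0328


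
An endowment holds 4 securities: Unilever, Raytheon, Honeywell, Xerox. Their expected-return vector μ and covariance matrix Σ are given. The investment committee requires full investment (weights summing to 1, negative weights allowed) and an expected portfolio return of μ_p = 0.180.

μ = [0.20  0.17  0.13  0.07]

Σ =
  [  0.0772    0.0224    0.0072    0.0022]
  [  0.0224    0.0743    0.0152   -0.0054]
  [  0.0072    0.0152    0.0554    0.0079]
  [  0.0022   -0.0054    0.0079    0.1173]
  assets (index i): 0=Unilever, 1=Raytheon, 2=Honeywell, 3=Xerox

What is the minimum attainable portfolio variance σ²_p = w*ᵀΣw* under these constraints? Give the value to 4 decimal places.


0.0403

p=Σ⁻¹μ = [2.0230  1.3816  1.6315  0.5125]
q=Σ⁻¹𝟙 = [8.9908  8.5754  13.4101  7.8481]
a=μᵀp=0.887450  b=𝟙ᵀp=5.548667  c=𝟙ᵀq=38.824477  D=ac−b²=3.667084
λ₁=(c·0.180−b)/D = (38.824477·0.180−5.548667)/3.667084 = 0.392611
λ₂=(a−b·0.180)/D = (0.887450−5.548667·0.180)/3.667084 = -0.030354
w* = 0.392611·p + -0.030354·q:
  w_0 = 0.392611·2.0230 + -0.030354·8.9908 = 0.5214  (Unilever)
  w_1 = 0.392611·1.3816 + -0.030354·8.5754 = 0.2821  (Raytheon)
  w_2 = 0.392611·1.6315 + -0.030354·13.4101 = 0.2335  (Honeywell)
  w_3 = 0.392611·0.5125 + -0.030354·7.8481 = -0.0370  (Xerox)
Σw_i=1.0000  μᵀw=0.1800
σ²=wᵀΣw=λ₁·μ_p+λ₂ = 0.392611·0.180 + -0.030354 = 0.040316 ≈ 0.0403


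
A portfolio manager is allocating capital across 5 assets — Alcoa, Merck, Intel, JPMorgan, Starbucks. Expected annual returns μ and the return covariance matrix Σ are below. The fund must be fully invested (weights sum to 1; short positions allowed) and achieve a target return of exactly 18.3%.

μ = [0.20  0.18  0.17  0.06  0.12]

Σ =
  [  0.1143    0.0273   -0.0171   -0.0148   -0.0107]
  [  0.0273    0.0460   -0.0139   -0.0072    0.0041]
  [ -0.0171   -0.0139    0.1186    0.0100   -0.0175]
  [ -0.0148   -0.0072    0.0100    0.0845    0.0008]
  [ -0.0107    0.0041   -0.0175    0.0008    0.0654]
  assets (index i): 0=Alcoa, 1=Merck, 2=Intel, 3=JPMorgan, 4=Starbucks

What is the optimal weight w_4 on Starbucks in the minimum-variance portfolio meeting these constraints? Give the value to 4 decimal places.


0.1711

g=Σ⁻¹μ = [1.6044  3.6111  2.3720  0.9944  2.4935]
h=Σ⁻¹𝟙 = [9.3935  20.7658  13.9037  13.4229  19.0818]
a=μᵀg=1.732990  b=𝟙ᵀg=11.075362  c=𝟙ᵀh=76.567682  D=ac−b²=10.027379
λ₁=(c·0.183−b)/D = (76.567682·0.183−11.075362)/10.027379 = 0.292851
λ₂=(a−b·0.183)/D = (1.732990−11.075362·0.183)/10.027379 = -0.029300
w* = 0.292851·g + -0.029300·h:
  w_0 = 0.292851·1.6044 + -0.029300·9.3935 = 0.1946  (Alcoa)
  w_1 = 0.292851·3.6111 + -0.029300·20.7658 = 0.4491  (Merck)
  w_2 = 0.292851·2.3720 + -0.029300·13.9037 = 0.2873  (Intel)
  w_3 = 0.292851·0.9944 + -0.029300·13.4229 = -0.1021  (JPMorgan)
  w_4 = 0.292851·2.4935 + -0.029300·19.0818 = 0.1711  (Starbucks)
Σw_i=1.0000  μᵀw=0.1830
σ²=wᵀΣw=λ₁·μ_p+λ₂ = 0.292851·0.183 + -0.029300 = 0.024292 ≈ 0.0243


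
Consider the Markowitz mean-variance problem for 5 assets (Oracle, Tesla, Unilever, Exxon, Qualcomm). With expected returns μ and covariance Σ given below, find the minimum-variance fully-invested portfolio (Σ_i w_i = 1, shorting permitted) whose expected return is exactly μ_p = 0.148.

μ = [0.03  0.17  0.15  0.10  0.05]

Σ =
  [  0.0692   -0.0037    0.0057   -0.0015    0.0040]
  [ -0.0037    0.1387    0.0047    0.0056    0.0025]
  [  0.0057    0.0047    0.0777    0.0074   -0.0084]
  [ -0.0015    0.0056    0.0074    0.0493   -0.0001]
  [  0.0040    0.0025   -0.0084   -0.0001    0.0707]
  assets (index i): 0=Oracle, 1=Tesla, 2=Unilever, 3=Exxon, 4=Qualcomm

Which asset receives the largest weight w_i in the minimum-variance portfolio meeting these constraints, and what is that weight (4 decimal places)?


Unilever (0.4582)

x=Σ⁻¹μ = [0.3315  1.0922  1.7763  1.6495  0.8632]
y=Σ⁻¹𝟙 = [13.4038  6.1815  11.3403  18.3169  14.5406]
a=μᵀx=0.670178  b=𝟙ᵀx=5.712732  c=𝟙ᵀy=63.783138  D=ac−b²=10.110730
λ₁=(c·0.148−b)/D = (63.783138·0.148−5.712732)/10.110730 = 0.368635
λ₂=(a−b·0.148)/D = (0.670178−5.712732·0.148)/10.110730 = -0.017339
w* = 0.368635·x + -0.017339·y:
  w_0 = 0.368635·0.3315 + -0.017339·13.4038 = -0.1102  (Oracle)
  w_1 = 0.368635·1.0922 + -0.017339·6.1815 = 0.2954  (Tesla)
  w_2 = 0.368635·1.7763 + -0.017339·11.3403 = 0.4582  (Unilever)
  w_3 = 0.368635·1.6495 + -0.017339·18.3169 = 0.2905  (Exxon)
  w_4 = 0.368635·0.8632 + -0.017339·14.5406 = 0.0661  (Qualcomm)
Σw_i=1.0000  μᵀw=0.1480
σ²=wᵀΣw=λ₁·μ_p+λ₂ = 0.368635·0.148 + -0.017339 = 0.037219 ≈ 0.0372


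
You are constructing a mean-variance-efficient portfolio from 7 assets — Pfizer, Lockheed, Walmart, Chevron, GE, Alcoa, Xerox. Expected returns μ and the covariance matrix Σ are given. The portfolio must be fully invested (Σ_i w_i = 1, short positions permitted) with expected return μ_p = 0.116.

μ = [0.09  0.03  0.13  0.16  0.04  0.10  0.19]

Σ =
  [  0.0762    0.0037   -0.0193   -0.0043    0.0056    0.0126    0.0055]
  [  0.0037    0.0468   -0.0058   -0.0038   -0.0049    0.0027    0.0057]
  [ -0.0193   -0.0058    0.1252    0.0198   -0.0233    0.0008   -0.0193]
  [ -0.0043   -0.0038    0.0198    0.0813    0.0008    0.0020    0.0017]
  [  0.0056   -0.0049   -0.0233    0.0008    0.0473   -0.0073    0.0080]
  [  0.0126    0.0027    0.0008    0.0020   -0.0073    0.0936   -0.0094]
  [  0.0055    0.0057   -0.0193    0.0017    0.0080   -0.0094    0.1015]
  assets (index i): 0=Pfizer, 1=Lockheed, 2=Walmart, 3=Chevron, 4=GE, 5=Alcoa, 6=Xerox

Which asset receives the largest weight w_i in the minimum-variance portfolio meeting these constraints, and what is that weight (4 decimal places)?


Xerox (0.2005)

u=Σ⁻¹μ = [1.1963  0.6965  1.5601  1.5997  1.3504  1.1497  2.0379]
v=Σ⁻¹𝟙 = [11.8408  24.6105  16.5369  9.2722  30.4306  11.3650  9.4717]
a=μᵀu=1.143518  b=𝟙ᵀu=9.590690  c=𝟙ᵀv=113.527749  D=ac−b²=37.839707
λ₁=(c·0.116−b)/D = (113.527749·0.116−9.590690)/37.839707 = 0.094571
λ₂=(a−b·0.116)/D = (1.143518−9.590690·0.116)/37.839707 = 0.000819
w* = 0.094571·u + 0.000819·v:
  w_0 = 0.094571·1.1963 + 0.000819·11.8408 = 0.1228  (Pfizer)
  w_1 = 0.094571·0.6965 + 0.000819·24.6105 = 0.0860  (Lockheed)
  w_2 = 0.094571·1.5601 + 0.000819·16.5369 = 0.1611  (Walmart)
  w_3 = 0.094571·1.5997 + 0.000819·9.2722 = 0.1589  (Chevron)
  w_4 = 0.094571·1.3504 + 0.000819·30.4306 = 0.1526  (GE)
  w_5 = 0.094571·1.1497 + 0.000819·11.3650 = 0.1180  (Alcoa)
  w_6 = 0.094571·2.0379 + 0.000819·9.4717 = 0.2005  (Xerox)
Σw_i=1.0000  μᵀw=0.1160
σ²=wᵀΣw=λ₁·μ_p+λ₂ = 0.094571·0.116 + 0.000819 = 0.011789 ≈ 0.0118


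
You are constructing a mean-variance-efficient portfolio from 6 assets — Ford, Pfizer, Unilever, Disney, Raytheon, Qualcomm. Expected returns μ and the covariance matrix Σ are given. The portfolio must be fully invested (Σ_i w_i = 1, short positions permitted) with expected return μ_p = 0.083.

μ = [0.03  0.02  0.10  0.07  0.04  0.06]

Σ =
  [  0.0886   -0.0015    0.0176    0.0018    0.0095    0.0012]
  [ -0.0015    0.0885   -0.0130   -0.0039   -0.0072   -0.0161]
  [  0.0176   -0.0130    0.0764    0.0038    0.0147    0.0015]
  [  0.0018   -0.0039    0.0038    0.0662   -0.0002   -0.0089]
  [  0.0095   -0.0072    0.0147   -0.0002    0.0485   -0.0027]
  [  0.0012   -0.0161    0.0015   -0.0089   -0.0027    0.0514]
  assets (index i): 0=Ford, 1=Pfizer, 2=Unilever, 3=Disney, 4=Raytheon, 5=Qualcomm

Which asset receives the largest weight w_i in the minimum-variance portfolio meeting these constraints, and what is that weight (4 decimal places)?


Unilever (0.4592)

u=Σ⁻¹μ = [-0.0110  0.8144  1.2258  1.2578  0.6728  1.6400]
v=Σ⁻¹𝟙 = [6.6734  20.8762  9.4320  19.7235  21.3087  30.0977]
a=μᵀu=0.351898  b=𝟙ᵀu=5.599781  c=𝟙ᵀv=108.111441  D=ac−b²=6.686610
λ₁=(c·0.083−b)/D = (108.111441·0.083−5.599781)/6.686610 = 0.504511
λ₂=(a−b·0.083)/D = (0.351898−5.599781·0.083)/6.686610 = -0.016882
w* = 0.504511·u + -0.016882·v:
  w_0 = 0.504511·-0.0110 + -0.016882·6.6734 = -0.1182  (Ford)
  w_1 = 0.504511·0.8144 + -0.016882·20.8762 = 0.0584  (Pfizer)
  w_2 = 0.504511·1.2258 + -0.016882·9.4320 = 0.4592  (Unilever)
  w_3 = 0.504511·1.2578 + -0.016882·19.7235 = 0.3016  (Disney)
  w_4 = 0.504511·0.6728 + -0.016882·21.3087 = -0.0203  (Raytheon)
  w_5 = 0.504511·1.6400 + -0.016882·30.0977 = 0.3193  (Qualcomm)
Σw_i=1.0000  μᵀw=0.0830
σ²=wᵀΣw=λ₁·μ_p+λ₂ = 0.504511·0.083 + -0.016882 = 0.024992 ≈ 0.0250


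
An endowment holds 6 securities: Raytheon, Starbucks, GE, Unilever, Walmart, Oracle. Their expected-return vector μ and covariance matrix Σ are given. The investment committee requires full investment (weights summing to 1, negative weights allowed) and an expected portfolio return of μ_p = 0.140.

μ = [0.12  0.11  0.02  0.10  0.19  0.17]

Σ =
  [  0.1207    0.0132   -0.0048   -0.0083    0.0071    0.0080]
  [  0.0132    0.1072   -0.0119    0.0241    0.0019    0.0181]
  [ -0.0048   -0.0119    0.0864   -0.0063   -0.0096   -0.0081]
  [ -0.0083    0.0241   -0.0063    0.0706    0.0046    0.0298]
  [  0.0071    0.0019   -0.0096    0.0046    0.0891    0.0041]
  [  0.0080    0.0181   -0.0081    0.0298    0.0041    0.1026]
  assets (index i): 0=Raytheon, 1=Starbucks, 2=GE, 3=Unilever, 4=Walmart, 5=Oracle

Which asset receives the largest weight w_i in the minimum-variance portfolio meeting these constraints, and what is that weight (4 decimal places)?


g=Σ⁻¹μ = [0.8033  0.6031  0.7559  0.7073  2.0425  1.2605]
h=Σ⁻¹𝟙 = [7.9427  6.4152  15.4883  11.2310  11.2892  5.5051]
a=μᵀg=0.850937  b=𝟙ᵀg=6.172497  c=𝟙ᵀh=57.871627  D=ac−b²=11.145365
λ₁=(c·0.140−b)/D = (57.871627·0.140−6.172497)/11.145365 = 0.173124
λ₂=(a−b·0.140)/D = (0.850937−6.172497·0.140)/11.145365 = -0.001186
w* = 0.173124·g + -0.001186·h:
  w_0 = 0.173124·0.8033 + -0.001186·7.9427 = 0.1296  (Raytheon)
  w_1 = 0.173124·0.6031 + -0.001186·6.4152 = 0.0968  (Starbucks)
  w_2 = 0.173124·0.7559 + -0.001186·15.4883 = 0.1125  (GE)
  w_3 = 0.173124·0.7073 + -0.001186·11.2310 = 0.1091  (Unilever)
  w_4 = 0.173124·2.0425 + -0.001186·11.2892 = 0.3402  (Walmart)
  w_5 = 0.173124·1.2605 + -0.001186·5.5051 = 0.2117  (Oracle)
Σw_i=1.0000  μᵀw=0.1400
σ²=wᵀΣw=λ₁·μ_p+λ₂ = 0.173124·0.140 + -0.001186 = 0.023052 ≈ 0.0231

Walmart (0.3402)


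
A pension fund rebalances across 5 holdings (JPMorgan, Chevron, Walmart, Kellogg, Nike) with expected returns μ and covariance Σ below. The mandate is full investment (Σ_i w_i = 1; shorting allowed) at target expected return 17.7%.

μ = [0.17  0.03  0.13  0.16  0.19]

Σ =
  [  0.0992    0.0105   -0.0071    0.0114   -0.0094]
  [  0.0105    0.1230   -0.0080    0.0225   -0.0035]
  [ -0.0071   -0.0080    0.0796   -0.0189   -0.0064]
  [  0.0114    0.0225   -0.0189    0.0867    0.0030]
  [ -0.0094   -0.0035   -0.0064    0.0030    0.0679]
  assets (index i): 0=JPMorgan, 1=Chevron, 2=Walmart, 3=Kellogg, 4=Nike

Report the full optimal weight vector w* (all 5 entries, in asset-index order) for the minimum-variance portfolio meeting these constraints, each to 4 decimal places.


0.2283  -0.0838  0.2477  0.2328  0.3750

x=Σ⁻¹μ = [1.9709  -0.0403  2.5483  2.0409  3.2190]
y=Σ⁻¹𝟙 = [11.0264  6.7486  18.4443  11.7369  17.8218]
a=μᵀx=1.603272  b=𝟙ᵀx=9.738742  c=𝟙ᵀy=65.777902  D=ac−b²=10.616789
λ₁=(c·0.177−b)/D = (65.777902·0.177−9.738742)/10.616789 = 0.179334
λ₂=(a−b·0.177)/D = (1.603272−9.738742·0.177)/10.616789 = -0.011349
w* = 0.179334·x + -0.011349·y:
  w_0 = 0.179334·1.9709 + -0.011349·11.0264 = 0.2283  (JPMorgan)
  w_1 = 0.179334·-0.0403 + -0.011349·6.7486 = -0.0838  (Chevron)
  w_2 = 0.179334·2.5483 + -0.011349·18.4443 = 0.2477  (Walmart)
  w_3 = 0.179334·2.0409 + -0.011349·11.7369 = 0.2328  (Kellogg)
  w_4 = 0.179334·3.2190 + -0.011349·17.8218 = 0.3750  (Nike)
Σw_i=1.0000  μᵀw=0.1770
σ²=wᵀΣw=λ₁·μ_p+λ₂ = 0.179334·0.177 + -0.011349 = 0.020394 ≈ 0.0204


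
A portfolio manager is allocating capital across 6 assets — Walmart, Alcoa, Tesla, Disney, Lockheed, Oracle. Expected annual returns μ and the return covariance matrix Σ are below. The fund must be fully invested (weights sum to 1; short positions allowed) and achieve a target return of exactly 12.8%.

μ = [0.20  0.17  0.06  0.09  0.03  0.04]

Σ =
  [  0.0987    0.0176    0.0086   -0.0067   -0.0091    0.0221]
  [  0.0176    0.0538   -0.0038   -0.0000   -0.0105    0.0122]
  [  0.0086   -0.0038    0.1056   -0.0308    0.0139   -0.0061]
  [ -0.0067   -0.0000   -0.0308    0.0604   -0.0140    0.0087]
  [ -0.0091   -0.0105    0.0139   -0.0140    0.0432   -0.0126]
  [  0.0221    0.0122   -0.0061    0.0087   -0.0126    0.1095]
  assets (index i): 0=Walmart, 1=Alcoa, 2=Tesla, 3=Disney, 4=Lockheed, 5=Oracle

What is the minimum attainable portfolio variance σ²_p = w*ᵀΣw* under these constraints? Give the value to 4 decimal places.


0.0131

p=Σ⁻¹μ = [1.8389  3.1462  1.0235  2.7969  2.3504  -0.2511]
q=Σ⁻¹𝟙 = [8.9775  22.5280  14.4610  32.8156  38.6720  7.4588]
a=μᵀp=1.276246  b=𝟙ᵀp=10.904846  c=𝟙ᵀq=124.912972  D=ac−b²=40.503967
λ₁=(c·0.128−b)/D = (124.912972·0.128−10.904846)/40.503967 = 0.125519
λ₂=(a−b·0.128)/D = (1.276246−10.904846·0.128)/40.503967 = -0.002952
w* = 0.125519·p + -0.002952·q:
  w_0 = 0.125519·1.8389 + -0.002952·8.9775 = 0.2043  (Walmart)
  w_1 = 0.125519·3.1462 + -0.002952·22.5280 = 0.3284  (Alcoa)
  w_2 = 0.125519·1.0235 + -0.002952·14.4610 = 0.0858  (Tesla)
  w_3 = 0.125519·2.7969 + -0.002952·32.8156 = 0.2542  (Disney)
  w_4 = 0.125519·2.3504 + -0.002952·38.6720 = 0.1808  (Lockheed)
  w_5 = 0.125519·-0.2511 + -0.002952·7.4588 = -0.0535  (Oracle)
Σw_i=1.0000  μᵀw=0.1280
σ²=wᵀΣw=λ₁·μ_p+λ₂ = 0.125519·0.128 + -0.002952 = 0.013114 ≈ 0.0131


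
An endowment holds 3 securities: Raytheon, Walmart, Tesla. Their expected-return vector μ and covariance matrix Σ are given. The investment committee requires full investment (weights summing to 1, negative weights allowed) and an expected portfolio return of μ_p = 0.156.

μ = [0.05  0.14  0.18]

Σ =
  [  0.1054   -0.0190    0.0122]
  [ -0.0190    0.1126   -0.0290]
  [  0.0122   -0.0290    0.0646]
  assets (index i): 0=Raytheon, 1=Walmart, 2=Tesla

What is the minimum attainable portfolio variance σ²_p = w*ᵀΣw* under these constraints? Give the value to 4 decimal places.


p=Σ⁻¹μ = [0.4542  2.2790  3.7237]
q=Σ⁻¹𝟙 = [9.9537  15.9018  20.7386]
a=μᵀp=1.012035  b=𝟙ᵀp=6.456893  c=𝟙ᵀq=46.594158  D=ac−b²=5.463446
λ₁=(c·0.156−b)/D = (46.594158·0.156−6.456893)/5.463446 = 0.148587
λ₂=(a−b·0.156)/D = (1.012035−6.456893·0.156)/5.463446 = 0.000871
w* = 0.148587·p + 0.000871·q:
  w_0 = 0.148587·0.4542 + 0.000871·9.9537 = 0.0762  (Raytheon)
  w_1 = 0.148587·2.2790 + 0.000871·15.9018 = 0.3525  (Walmart)
  w_2 = 0.148587·3.7237 + 0.000871·20.7386 = 0.5714  (Tesla)
Σw_i=1.0000  μᵀw=0.1560
σ²=wᵀΣw=λ₁·μ_p+λ₂ = 0.148587·0.156 + 0.000871 = 0.024051 ≈ 0.0241

0.0241


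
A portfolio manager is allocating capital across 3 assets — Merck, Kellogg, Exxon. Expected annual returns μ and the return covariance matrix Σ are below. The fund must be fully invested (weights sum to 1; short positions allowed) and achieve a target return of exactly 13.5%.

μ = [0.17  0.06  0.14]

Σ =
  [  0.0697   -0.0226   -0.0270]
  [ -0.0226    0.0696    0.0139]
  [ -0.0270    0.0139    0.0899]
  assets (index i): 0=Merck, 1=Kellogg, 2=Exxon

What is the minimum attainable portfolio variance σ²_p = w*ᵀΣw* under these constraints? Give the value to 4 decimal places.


p=Σ⁻¹μ = [3.9344  1.6434  2.4848]
q=Σ⁻¹𝟙 = [27.0743  19.9292  16.1734]
a=μᵀp=1.115337  b=𝟙ᵀp=8.062669  c=𝟙ᵀq=63.176939  D=ac−b²=5.456927
λ₁=(c·0.135−b)/D = (63.176939·0.135−8.062669)/5.456927 = 0.085436
λ₂=(a−b·0.135)/D = (1.115337−8.062669·0.135)/5.456927 = 0.004925
w* = 0.085436·p + 0.004925·q:
  w_0 = 0.085436·3.9344 + 0.004925·27.0743 = 0.4695  (Merck)
  w_1 = 0.085436·1.6434 + 0.004925·19.9292 = 0.2386  (Kellogg)
  w_2 = 0.085436·2.4848 + 0.004925·16.1734 = 0.2920  (Exxon)
Σw_i=1.0000  μᵀw=0.1350
σ²=wᵀΣw=λ₁·μ_p+λ₂ = 0.085436·0.135 + 0.004925 = 0.016459 ≈ 0.0165

0.0165


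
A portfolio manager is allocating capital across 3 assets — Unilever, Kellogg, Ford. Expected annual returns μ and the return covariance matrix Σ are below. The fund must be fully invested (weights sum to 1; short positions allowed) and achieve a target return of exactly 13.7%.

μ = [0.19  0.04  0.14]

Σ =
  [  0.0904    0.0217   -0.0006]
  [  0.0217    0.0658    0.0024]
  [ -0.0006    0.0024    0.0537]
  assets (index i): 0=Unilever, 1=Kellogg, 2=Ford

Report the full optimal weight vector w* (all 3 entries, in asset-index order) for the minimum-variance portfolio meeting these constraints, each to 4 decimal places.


0.3071  0.1835  0.5094

u=Σ⁻¹μ = [2.1681  -0.2034  2.6404]
v=Σ⁻¹𝟙 = [8.3553  11.7787  18.1889]
a=μᵀu=0.773462  b=𝟙ᵀu=4.605095  c=𝟙ᵀv=38.322855  D=ac−b²=8.434370
λ₁=(c·0.137−b)/D = (38.322855·0.137−4.605095)/8.434370 = 0.076489
λ₂=(a−b·0.137)/D = (0.773462−4.605095·0.137)/8.434370 = 0.016903
w* = 0.076489·u + 0.016903·v:
  w_0 = 0.076489·2.1681 + 0.016903·8.3553 = 0.3071  (Unilever)
  w_1 = 0.076489·-0.2034 + 0.016903·11.7787 = 0.1835  (Kellogg)
  w_2 = 0.076489·2.6404 + 0.016903·18.1889 = 0.5094  (Ford)
Σw_i=1.0000  μᵀw=0.1370
σ²=wᵀΣw=λ₁·μ_p+λ₂ = 0.076489·0.137 + 0.016903 = 0.027382 ≈ 0.0274


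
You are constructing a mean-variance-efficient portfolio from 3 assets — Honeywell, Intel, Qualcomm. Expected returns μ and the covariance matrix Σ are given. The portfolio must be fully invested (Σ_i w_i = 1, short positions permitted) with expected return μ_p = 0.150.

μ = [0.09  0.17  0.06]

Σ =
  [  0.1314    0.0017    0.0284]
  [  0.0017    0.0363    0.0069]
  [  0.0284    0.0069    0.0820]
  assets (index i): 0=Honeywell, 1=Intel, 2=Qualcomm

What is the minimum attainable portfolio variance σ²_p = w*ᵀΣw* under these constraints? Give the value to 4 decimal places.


g=Σ⁻¹μ = [0.5957  4.6295  0.1358]
h=Σ⁻¹𝟙 = [5.5232  25.7469  8.1157]
a=μᵀg=0.848773  b=𝟙ᵀg=5.360999  c=𝟙ᵀh=39.385772  D=ac−b²=4.689253
λ₁=(c·0.150−b)/D = (39.385772·0.150−5.360999)/4.689253 = 0.116621
λ₂=(a−b·0.150)/D = (0.848773−5.360999·0.150)/4.689253 = 0.009516
w* = 0.116621·g + 0.009516·h:
  w_0 = 0.116621·0.5957 + 0.009516·5.5232 = 0.1220  (Honeywell)
  w_1 = 0.116621·4.6295 + 0.009516·25.7469 = 0.7849  (Intel)
  w_2 = 0.116621·0.1358 + 0.009516·8.1157 = 0.0931  (Qualcomm)
Σw_i=1.0000  μᵀw=0.1500
σ²=wᵀΣw=λ₁·μ_p+λ₂ = 0.116621·0.150 + 0.009516 = 0.027009 ≈ 0.0270

0.0270


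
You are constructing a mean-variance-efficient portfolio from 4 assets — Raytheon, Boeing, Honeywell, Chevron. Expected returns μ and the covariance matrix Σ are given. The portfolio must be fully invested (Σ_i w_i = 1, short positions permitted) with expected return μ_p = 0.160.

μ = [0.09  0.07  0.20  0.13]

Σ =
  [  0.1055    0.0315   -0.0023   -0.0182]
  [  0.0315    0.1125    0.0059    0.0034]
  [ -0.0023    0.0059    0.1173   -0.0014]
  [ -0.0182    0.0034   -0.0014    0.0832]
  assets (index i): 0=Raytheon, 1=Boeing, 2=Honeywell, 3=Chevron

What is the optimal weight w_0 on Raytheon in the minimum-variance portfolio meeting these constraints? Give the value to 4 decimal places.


0.2007

u=Σ⁻¹μ = [1.1640  0.1493  1.7423  1.8403]
v=Σ⁻¹𝟙 = [10.6307  5.0269  8.6512  14.2848]
a=μᵀu=0.702913  b=𝟙ᵀu=4.895919  c=𝟙ᵀv=38.593621  D=ac−b²=3.157950
λ₁=(c·0.160−b)/D = (38.593621·0.160−4.895919)/3.157950 = 0.405029
λ₂=(a−b·0.160)/D = (0.702913−4.895919·0.160)/3.157950 = -0.025470
w* = 0.405029·u + -0.025470·v:
  w_0 = 0.405029·1.1640 + -0.025470·10.6307 = 0.2007  (Raytheon)
  w_1 = 0.405029·0.1493 + -0.025470·5.0269 = -0.0676  (Boeing)
  w_2 = 0.405029·1.7423 + -0.025470·8.6512 = 0.4853  (Honeywell)
  w_3 = 0.405029·1.8403 + -0.025470·14.2848 = 0.3815  (Chevron)
Σw_i=1.0000  μᵀw=0.1600
σ²=wᵀΣw=λ₁·μ_p+λ₂ = 0.405029·0.160 + -0.025470 = 0.039334 ≈ 0.0393


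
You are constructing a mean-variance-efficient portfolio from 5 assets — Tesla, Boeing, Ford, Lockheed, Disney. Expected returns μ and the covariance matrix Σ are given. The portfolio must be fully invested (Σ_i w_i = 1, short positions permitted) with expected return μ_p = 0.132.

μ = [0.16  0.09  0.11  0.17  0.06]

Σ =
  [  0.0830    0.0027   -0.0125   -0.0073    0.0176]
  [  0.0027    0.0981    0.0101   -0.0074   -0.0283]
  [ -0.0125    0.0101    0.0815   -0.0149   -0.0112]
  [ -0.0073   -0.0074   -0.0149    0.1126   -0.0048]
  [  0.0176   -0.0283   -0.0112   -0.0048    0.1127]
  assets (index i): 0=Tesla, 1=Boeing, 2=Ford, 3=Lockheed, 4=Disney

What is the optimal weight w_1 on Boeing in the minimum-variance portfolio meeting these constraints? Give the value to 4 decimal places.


0.1256

x=Σ⁻¹μ = [2.2251  1.0087  2.0352  2.0206  0.7265]
y=Σ⁻¹𝟙 = [12.7218  12.6670  16.7698  13.2816  12.2994]
a=μᵀx=1.057754  b=𝟙ᵀx=8.016032  c=𝟙ᵀy=67.739616  D=ac−b²=7.395101
λ₁=(c·0.132−b)/D = (67.739616·0.132−8.016032)/7.395101 = 0.125164
λ₂=(a−b·0.132)/D = (1.057754−8.016032·0.132)/7.395101 = -0.000049
w* = 0.125164·x + -0.000049·y:
  w_0 = 0.125164·2.2251 + -0.000049·12.7218 = 0.2779  (Tesla)
  w_1 = 0.125164·1.0087 + -0.000049·12.6670 = 0.1256  (Boeing)
  w_2 = 0.125164·2.0352 + -0.000049·16.7698 = 0.2539  (Ford)
  w_3 = 0.125164·2.0206 + -0.000049·13.2816 = 0.2523  (Lockheed)
  w_4 = 0.125164·0.7265 + -0.000049·12.2994 = 0.0903  (Disney)
Σw_i=1.0000  μᵀw=0.1320
σ²=wᵀΣw=λ₁·μ_p+λ₂ = 0.125164·0.132 + -0.000049 = 0.016473 ≈ 0.0165


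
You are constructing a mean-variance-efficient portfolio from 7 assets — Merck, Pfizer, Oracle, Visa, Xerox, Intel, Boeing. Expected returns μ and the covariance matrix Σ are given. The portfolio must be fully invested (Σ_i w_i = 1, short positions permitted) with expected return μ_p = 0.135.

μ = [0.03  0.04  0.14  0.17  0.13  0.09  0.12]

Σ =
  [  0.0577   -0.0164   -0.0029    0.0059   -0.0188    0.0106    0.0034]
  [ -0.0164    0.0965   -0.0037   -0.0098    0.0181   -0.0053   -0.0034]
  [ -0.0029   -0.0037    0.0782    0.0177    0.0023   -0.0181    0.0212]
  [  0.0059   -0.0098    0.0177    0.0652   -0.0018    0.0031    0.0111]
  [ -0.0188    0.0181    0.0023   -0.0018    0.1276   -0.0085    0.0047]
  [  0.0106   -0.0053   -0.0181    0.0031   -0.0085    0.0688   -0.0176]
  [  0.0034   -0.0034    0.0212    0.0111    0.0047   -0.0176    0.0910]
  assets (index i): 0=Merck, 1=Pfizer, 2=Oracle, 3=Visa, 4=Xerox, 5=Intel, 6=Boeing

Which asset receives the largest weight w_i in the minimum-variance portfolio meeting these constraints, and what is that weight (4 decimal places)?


u=Σ⁻¹μ = [0.5186  0.7078  1.5341  2.0058  1.0899  2.0003  1.0543]
v=Σ⁻¹𝟙 = [20.2387  14.9321  13.6150  9.7482  9.5261  19.3636  9.6829]
a=μᵀu=1.047864  b=𝟙ᵀu=8.910788  c=𝟙ᵀv=97.106437  D=ac−b²=22.352157
λ₁=(c·0.135−b)/D = (97.106437·0.135−8.910788)/22.352157 = 0.187838
λ₂=(a−b·0.135)/D = (1.047864−8.910788·0.135)/22.352157 = -0.006939
w* = 0.187838·u + -0.006939·v:
  w_0 = 0.187838·0.5186 + -0.006939·20.2387 = -0.0430  (Merck)
  w_1 = 0.187838·0.7078 + -0.006939·14.9321 = 0.0293  (Pfizer)
  w_2 = 0.187838·1.5341 + -0.006939·13.6150 = 0.1937  (Oracle)
  w_3 = 0.187838·2.0058 + -0.006939·9.7482 = 0.3091  (Visa)
  w_4 = 0.187838·1.0899 + -0.006939·9.5261 = 0.1386  (Xerox)
  w_5 = 0.187838·2.0003 + -0.006939·19.3636 = 0.2414  (Intel)
  w_6 = 0.187838·1.0543 + -0.006939·9.6829 = 0.1308  (Boeing)
Σw_i=1.0000  μᵀw=0.1350
σ²=wᵀΣw=λ₁·μ_p+λ₂ = 0.187838·0.135 + -0.006939 = 0.018420 ≈ 0.0184

Visa (0.3091)


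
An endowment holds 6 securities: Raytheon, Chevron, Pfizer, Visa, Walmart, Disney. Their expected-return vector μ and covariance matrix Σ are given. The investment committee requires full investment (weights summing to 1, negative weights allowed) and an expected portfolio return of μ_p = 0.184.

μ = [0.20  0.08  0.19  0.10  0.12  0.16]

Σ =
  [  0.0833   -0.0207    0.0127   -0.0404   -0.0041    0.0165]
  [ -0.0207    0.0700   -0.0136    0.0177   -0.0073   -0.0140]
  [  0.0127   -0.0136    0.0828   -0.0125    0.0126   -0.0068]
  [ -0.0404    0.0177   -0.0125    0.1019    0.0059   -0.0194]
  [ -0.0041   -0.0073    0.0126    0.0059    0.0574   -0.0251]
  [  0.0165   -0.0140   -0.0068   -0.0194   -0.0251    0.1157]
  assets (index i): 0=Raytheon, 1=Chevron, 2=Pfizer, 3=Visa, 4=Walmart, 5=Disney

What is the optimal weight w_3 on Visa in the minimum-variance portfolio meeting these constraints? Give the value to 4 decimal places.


0.1659

g=Σ⁻¹μ = [3.6328  2.8315  2.3219  2.5006  2.9990  2.4138]
h=Σ⁻¹𝟙 = [22.7163  25.1768  13.0463  17.9552  25.2819  17.7120]
a=μᵀg=2.390379  b=𝟙ᵀg=16.699484  c=𝟙ᵀh=121.888582  D=ac−b²=12.487110
λ₁=(c·0.184−b)/D = (121.888582·0.184−16.699484)/12.487110 = 0.458714
λ₂=(a−b·0.184)/D = (2.390379−16.699484·0.184)/12.487110 = -0.054642
w* = 0.458714·g + -0.054642·h:
  w_0 = 0.458714·3.6328 + -0.054642·22.7163 = 0.4251  (Raytheon)
  w_1 = 0.458714·2.8315 + -0.054642·25.1768 = -0.0769  (Chevron)
  w_2 = 0.458714·2.3219 + -0.054642·13.0463 = 0.3522  (Pfizer)
  w_3 = 0.458714·2.5006 + -0.054642·17.9552 = 0.1659  (Visa)
  w_4 = 0.458714·2.9990 + -0.054642·25.2819 = -0.0058  (Walmart)
  w_5 = 0.458714·2.4138 + -0.054642·17.7120 = 0.1394  (Disney)
Σw_i=1.0000  μᵀw=0.1840
σ²=wᵀΣw=λ₁·μ_p+λ₂ = 0.458714·0.184 + -0.054642 = 0.029761 ≈ 0.0298


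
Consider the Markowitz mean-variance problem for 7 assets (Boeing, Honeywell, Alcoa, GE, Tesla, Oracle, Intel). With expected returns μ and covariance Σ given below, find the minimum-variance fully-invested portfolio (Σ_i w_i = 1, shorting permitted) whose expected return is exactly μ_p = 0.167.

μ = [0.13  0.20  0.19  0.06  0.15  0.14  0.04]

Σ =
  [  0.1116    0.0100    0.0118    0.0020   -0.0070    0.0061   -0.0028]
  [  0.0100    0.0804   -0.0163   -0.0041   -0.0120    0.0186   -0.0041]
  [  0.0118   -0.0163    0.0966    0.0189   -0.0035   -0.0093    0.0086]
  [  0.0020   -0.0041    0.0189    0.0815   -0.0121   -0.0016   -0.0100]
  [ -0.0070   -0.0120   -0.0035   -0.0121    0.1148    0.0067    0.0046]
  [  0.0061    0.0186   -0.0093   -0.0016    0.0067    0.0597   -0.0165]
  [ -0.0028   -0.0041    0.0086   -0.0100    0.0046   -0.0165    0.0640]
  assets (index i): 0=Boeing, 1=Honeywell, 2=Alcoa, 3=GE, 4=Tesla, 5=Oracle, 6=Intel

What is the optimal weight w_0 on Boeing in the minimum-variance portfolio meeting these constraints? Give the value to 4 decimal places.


u=Σ⁻¹μ = [0.6774  2.7769  2.3658  0.7127  1.6352  1.8900  0.9957]
v=Σ⁻¹𝟙 = [6.8005  12.4614  8.8644  15.2832  10.3227  18.8988  22.0481]
a=μᵀu=1.685418  b=𝟙ᵀu=11.053726  c=𝟙ᵀv=94.678999  D=ac−b²=37.388825
λ₁=(c·0.167−b)/D = (94.678999·0.167−11.053726)/37.388825 = 0.127248
λ₂=(a−b·0.167)/D = (1.685418−11.053726·0.167)/37.388825 = -0.004294
w* = 0.127248·u + -0.004294·v:
  w_0 = 0.127248·0.6774 + -0.004294·6.8005 = 0.0570  (Boeing)
  w_1 = 0.127248·2.7769 + -0.004294·12.4614 = 0.2998  (Honeywell)
  w_2 = 0.127248·2.3658 + -0.004294·8.8644 = 0.2630  (Alcoa)
  w_3 = 0.127248·0.7127 + -0.004294·15.2832 = 0.0251  (GE)
  w_4 = 0.127248·1.6352 + -0.004294·10.3227 = 0.1638  (Tesla)
  w_5 = 0.127248·1.8900 + -0.004294·18.8988 = 0.1593  (Oracle)
  w_6 = 0.127248·0.9957 + -0.004294·22.0481 = 0.0320  (Intel)
Σw_i=1.0000  μᵀw=0.1670
σ²=wᵀΣw=λ₁·μ_p+λ₂ = 0.127248·0.167 + -0.004294 = 0.016956 ≈ 0.0170

0.0570


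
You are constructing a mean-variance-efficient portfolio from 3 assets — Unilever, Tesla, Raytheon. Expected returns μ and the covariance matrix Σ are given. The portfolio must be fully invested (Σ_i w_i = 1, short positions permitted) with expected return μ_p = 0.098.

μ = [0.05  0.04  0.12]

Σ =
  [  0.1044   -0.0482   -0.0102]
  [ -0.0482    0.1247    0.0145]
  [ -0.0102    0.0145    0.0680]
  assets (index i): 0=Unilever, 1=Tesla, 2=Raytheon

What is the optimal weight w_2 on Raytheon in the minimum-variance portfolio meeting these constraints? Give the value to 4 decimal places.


g=Σ⁻¹μ = [0.8596  0.4438  1.7990]
h=Σ⁻¹𝟙 = [16.9427  12.8820  14.5004]
a=μᵀg=0.276615  b=𝟙ᵀg=3.102459  c=𝟙ᵀh=44.325027  D=ac−b²=2.635703
λ₁=(c·0.098−b)/D = (44.325027·0.098−3.102459)/2.635703 = 0.470991
λ₂=(a−b·0.098)/D = (0.276615−3.102459·0.098)/2.635703 = -0.010406
w* = 0.470991·g + -0.010406·h:
  w_0 = 0.470991·0.8596 + -0.010406·16.9427 = 0.2286  (Unilever)
  w_1 = 0.470991·0.4438 + -0.010406·12.8820 = 0.0750  (Tesla)
  w_2 = 0.470991·1.7990 + -0.010406·14.5004 = 0.6964  (Raytheon)
Σw_i=1.0000  μᵀw=0.0980
σ²=wᵀΣw=λ₁·μ_p+λ₂ = 0.470991·0.098 + -0.010406 = 0.035751 ≈ 0.0358

0.6964


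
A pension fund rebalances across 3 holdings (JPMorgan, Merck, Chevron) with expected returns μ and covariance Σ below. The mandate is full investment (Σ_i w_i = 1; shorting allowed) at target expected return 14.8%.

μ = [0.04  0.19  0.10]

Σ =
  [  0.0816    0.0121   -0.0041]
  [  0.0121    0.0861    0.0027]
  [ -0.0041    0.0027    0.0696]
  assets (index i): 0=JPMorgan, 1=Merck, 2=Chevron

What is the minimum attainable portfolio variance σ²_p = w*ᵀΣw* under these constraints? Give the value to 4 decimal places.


0.0397

x=Σ⁻¹μ = [0.2432  2.1296  1.3685]
y=Σ⁻¹𝟙 = [11.5799  9.5267  14.6804]
a=μᵀx=0.551209  b=𝟙ᵀx=3.741302  c=𝟙ᵀy=35.786931  D=ac−b²=5.728735
λ₁=(c·0.148−b)/D = (35.786931·0.148−3.741302)/5.728735 = 0.271467
λ₂=(a−b·0.148)/D = (0.551209−3.741302·0.148)/5.728735 = -0.000437
w* = 0.271467·x + -0.000437·y:
  w_0 = 0.271467·0.2432 + -0.000437·11.5799 = 0.0609  (JPMorgan)
  w_1 = 0.271467·2.1296 + -0.000437·9.5267 = 0.5740  (Merck)
  w_2 = 0.271467·1.3685 + -0.000437·14.6804 = 0.3651  (Chevron)
Σw_i=1.0000  μᵀw=0.1480
σ²=wᵀΣw=λ₁·μ_p+λ₂ = 0.271467·0.148 + -0.000437 = 0.039740 ≈ 0.0397


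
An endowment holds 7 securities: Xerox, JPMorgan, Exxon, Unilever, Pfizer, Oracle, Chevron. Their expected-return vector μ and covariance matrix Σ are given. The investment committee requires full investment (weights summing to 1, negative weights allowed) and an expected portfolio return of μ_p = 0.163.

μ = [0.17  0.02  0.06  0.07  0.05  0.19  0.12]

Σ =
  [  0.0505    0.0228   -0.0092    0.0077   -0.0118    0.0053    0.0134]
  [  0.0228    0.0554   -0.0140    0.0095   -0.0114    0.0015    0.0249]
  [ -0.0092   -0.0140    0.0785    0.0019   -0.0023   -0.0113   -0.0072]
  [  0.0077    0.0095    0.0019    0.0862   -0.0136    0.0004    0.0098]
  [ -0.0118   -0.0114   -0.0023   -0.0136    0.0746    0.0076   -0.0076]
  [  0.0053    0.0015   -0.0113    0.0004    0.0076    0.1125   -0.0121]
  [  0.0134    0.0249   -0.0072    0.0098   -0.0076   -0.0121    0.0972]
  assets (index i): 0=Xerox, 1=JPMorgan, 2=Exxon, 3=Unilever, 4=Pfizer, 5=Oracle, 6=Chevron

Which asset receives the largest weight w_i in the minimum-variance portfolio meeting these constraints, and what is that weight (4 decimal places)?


p=Σ⁻¹μ = [3.8916  -1.4394  1.3626  0.6115  1.1870  1.7314  1.4144]
q=Σ⁻¹𝟙 = [16.9740  15.0092  19.7554  10.3882  20.6889  9.2224  7.2848]
a=μᵀp=1.315388  b=𝟙ᵀp=8.759121  c=𝟙ᵀq=99.322799  D=ac−b²=53.925777
λ₁=(c·0.163−b)/D = (99.322799·0.163−8.759121)/53.925777 = 0.137791
λ₂=(a−b·0.163)/D = (1.315388−8.759121·0.163)/53.925777 = -0.002083
w* = 0.137791·p + -0.002083·q:
  w_0 = 0.137791·3.8916 + -0.002083·16.9740 = 0.5009  (Xerox)
  w_1 = 0.137791·-1.4394 + -0.002083·15.0092 = -0.2296  (JPMorgan)
  w_2 = 0.137791·1.3626 + -0.002083·19.7554 = 0.1466  (Exxon)
  w_3 = 0.137791·0.6115 + -0.002083·10.3882 = 0.0626  (Unilever)
  w_4 = 0.137791·1.1870 + -0.002083·20.6889 = 0.1205  (Pfizer)
  w_5 = 0.137791·1.7314 + -0.002083·9.2224 = 0.2194  (Oracle)
  w_6 = 0.137791·1.4144 + -0.002083·7.2848 = 0.1797  (Chevron)
Σw_i=1.0000  μᵀw=0.1630
σ²=wᵀΣw=λ₁·μ_p+λ₂ = 0.137791·0.163 + -0.002083 = 0.020377 ≈ 0.0204

Xerox (0.5009)


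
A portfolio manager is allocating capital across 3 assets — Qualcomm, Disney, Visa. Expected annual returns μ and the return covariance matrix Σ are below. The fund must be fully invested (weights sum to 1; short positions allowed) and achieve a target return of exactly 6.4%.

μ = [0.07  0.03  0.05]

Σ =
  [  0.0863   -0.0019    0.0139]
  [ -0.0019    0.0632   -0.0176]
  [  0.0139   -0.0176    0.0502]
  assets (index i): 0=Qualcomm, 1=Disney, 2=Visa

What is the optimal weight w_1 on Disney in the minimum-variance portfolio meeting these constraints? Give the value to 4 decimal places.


u=Σ⁻¹μ = [0.6522  0.7994  1.0957]
v=Σ⁻¹𝟙 = [7.9310  23.2690  25.8823]
a=μᵀu=0.124424  b=𝟙ᵀu=2.547356  c=𝟙ᵀv=57.082288  D=ac−b²=0.613402
λ₁=(c·0.064−b)/D = (57.082288·0.064−2.547356)/0.613402 = 1.802914
λ₂=(a−b·0.064)/D = (0.124424−2.547356·0.064)/0.613402 = -0.062938
w* = 1.802914·u + -0.062938·v:
  w_0 = 1.802914·0.6522 + -0.062938·7.9310 = 0.6768  (Qualcomm)
  w_1 = 1.802914·0.7994 + -0.062938·23.2690 = -0.0232  (Disney)
  w_2 = 1.802914·1.0957 + -0.062938·25.8823 = 0.3464  (Visa)
Σw_i=1.0000  μᵀw=0.0640
σ²=wᵀΣw=λ₁·μ_p+λ₂ = 1.802914·0.064 + -0.062938 = 0.052448 ≈ 0.0524

-0.0232


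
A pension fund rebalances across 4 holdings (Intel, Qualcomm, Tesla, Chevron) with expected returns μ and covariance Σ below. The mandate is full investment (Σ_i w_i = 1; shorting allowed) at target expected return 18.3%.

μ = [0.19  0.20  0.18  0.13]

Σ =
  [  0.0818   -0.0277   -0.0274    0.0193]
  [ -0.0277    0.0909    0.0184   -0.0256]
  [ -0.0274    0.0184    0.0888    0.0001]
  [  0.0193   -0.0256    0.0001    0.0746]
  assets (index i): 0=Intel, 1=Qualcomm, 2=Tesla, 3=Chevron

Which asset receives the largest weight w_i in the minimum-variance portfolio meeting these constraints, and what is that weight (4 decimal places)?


Intel (0.3506)

p=Σ⁻¹μ = [3.8681  3.4077  2.5123  1.9079]
q=Σ⁻¹𝟙 = [19.4893  18.3382  13.4586  14.6376]
a=μᵀp=2.116725  b=𝟙ᵀp=11.696039  c=𝟙ᵀq=65.923690  D=ac−b²=2.744980
λ₁=(c·0.183−b)/D = (65.923690·0.183−11.696039)/2.744980 = 0.134062
λ₂=(a−b·0.183)/D = (2.116725−11.696039·0.183)/2.744980 = -0.008616
w* = 0.134062·p + -0.008616·q:
  w_0 = 0.134062·3.8681 + -0.008616·19.4893 = 0.3506  (Intel)
  w_1 = 0.134062·3.4077 + -0.008616·18.3382 = 0.2988  (Qualcomm)
  w_2 = 0.134062·2.5123 + -0.008616·13.4586 = 0.2208  (Tesla)
  w_3 = 0.134062·1.9079 + -0.008616·14.6376 = 0.1297  (Chevron)
Σw_i=1.0000  μᵀw=0.1830
σ²=wᵀΣw=λ₁·μ_p+λ₂ = 0.134062·0.183 + -0.008616 = 0.015917 ≈ 0.0159


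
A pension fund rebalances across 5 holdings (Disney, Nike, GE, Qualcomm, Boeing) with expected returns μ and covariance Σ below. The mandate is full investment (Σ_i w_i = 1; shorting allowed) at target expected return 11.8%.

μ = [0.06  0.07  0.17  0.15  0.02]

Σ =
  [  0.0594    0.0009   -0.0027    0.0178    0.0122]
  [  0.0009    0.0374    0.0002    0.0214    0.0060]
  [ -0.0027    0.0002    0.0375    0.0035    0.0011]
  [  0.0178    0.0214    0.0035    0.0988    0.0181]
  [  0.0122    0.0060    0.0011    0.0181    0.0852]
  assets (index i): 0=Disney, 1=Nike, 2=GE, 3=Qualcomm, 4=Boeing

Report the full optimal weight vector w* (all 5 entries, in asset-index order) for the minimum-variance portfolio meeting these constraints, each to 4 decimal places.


0.1754  0.2614  0.4731  0.0534  0.0366

g=Σ⁻¹μ = [0.9648  1.3250  4.5151  0.9443  -0.2556]
h=Σ⁻¹𝟙 = [16.3830  25.3881  27.5556  -0.6587  7.3874]
a=μᵀg=1.054734  b=𝟙ᵀg=7.493545  c=𝟙ᵀh=76.055461  D=ac−b²=24.065054
λ₁=(c·0.118−b)/D = (76.055461·0.118−7.493545)/24.065054 = 0.061541
λ₂=(a−b·0.118)/D = (1.054734−7.493545·0.118)/24.065054 = 0.007085
w* = 0.061541·g + 0.007085·h:
  w_0 = 0.061541·0.9648 + 0.007085·16.3830 = 0.1754  (Disney)
  w_1 = 0.061541·1.3250 + 0.007085·25.3881 = 0.2614  (Nike)
  w_2 = 0.061541·4.5151 + 0.007085·27.5556 = 0.4731  (GE)
  w_3 = 0.061541·0.9443 + 0.007085·-0.6587 = 0.0534  (Qualcomm)
  w_4 = 0.061541·-0.2556 + 0.007085·7.3874 = 0.0366  (Boeing)
Σw_i=1.0000  μᵀw=0.1180
σ²=wᵀΣw=λ₁·μ_p+λ₂ = 0.061541·0.118 + 0.007085 = 0.014347 ≈ 0.0143


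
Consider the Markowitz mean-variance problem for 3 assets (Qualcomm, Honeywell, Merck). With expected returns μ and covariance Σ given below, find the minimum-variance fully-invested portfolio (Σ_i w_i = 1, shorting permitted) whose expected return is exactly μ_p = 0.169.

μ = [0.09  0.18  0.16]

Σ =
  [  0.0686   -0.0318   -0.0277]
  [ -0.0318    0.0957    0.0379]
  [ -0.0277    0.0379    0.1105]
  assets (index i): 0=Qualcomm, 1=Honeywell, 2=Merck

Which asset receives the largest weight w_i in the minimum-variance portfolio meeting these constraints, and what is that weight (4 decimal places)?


g=Σ⁻¹μ = [2.9446  2.3069  1.3949]
h=Σ⁻¹𝟙 = [25.6604  14.8635  10.3843]
a=μᵀg=0.903435  b=𝟙ᵀg=6.646356  c=𝟙ᵀh=50.908220  D=ac−b²=1.818230
λ₁=(c·0.169−b)/D = (50.908220·0.169−6.646356)/1.818230 = 1.076395
λ₂=(a−b·0.169)/D = (0.903435−6.646356·0.169)/1.818230 = -0.120886
w* = 1.076395·g + -0.120886·h:
  w_0 = 1.076395·2.9446 + -0.120886·25.6604 = 0.0675  (Qualcomm)
  w_1 = 1.076395·2.3069 + -0.120886·14.8635 = 0.6864  (Honeywell)
  w_2 = 1.076395·1.3949 + -0.120886·10.3843 = 0.2461  (Merck)
Σw_i=1.0000  μᵀw=0.1690
σ²=wᵀΣw=λ₁·μ_p+λ₂ = 1.076395·0.169 + -0.120886 = 0.061024 ≈ 0.0610

Honeywell (0.6864)
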